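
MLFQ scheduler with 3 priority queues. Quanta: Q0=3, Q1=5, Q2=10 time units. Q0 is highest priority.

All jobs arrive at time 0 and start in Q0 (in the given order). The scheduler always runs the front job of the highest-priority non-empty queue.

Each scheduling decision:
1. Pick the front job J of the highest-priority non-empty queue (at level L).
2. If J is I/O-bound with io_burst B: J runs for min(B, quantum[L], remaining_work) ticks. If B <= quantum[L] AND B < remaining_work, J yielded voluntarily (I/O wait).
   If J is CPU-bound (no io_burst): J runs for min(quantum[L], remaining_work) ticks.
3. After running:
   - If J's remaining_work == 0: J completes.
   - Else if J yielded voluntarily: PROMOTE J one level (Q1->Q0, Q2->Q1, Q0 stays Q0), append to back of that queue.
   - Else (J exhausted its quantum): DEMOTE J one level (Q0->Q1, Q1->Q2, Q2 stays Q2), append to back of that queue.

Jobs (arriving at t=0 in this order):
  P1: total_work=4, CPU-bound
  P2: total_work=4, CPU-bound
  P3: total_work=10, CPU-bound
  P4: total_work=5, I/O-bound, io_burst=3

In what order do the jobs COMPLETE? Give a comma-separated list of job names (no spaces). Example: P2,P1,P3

t=0-3: P1@Q0 runs 3, rem=1, quantum used, demote→Q1. Q0=[P2,P3,P4] Q1=[P1] Q2=[]
t=3-6: P2@Q0 runs 3, rem=1, quantum used, demote→Q1. Q0=[P3,P4] Q1=[P1,P2] Q2=[]
t=6-9: P3@Q0 runs 3, rem=7, quantum used, demote→Q1. Q0=[P4] Q1=[P1,P2,P3] Q2=[]
t=9-12: P4@Q0 runs 3, rem=2, I/O yield, promote→Q0. Q0=[P4] Q1=[P1,P2,P3] Q2=[]
t=12-14: P4@Q0 runs 2, rem=0, completes. Q0=[] Q1=[P1,P2,P3] Q2=[]
t=14-15: P1@Q1 runs 1, rem=0, completes. Q0=[] Q1=[P2,P3] Q2=[]
t=15-16: P2@Q1 runs 1, rem=0, completes. Q0=[] Q1=[P3] Q2=[]
t=16-21: P3@Q1 runs 5, rem=2, quantum used, demote→Q2. Q0=[] Q1=[] Q2=[P3]
t=21-23: P3@Q2 runs 2, rem=0, completes. Q0=[] Q1=[] Q2=[]

Answer: P4,P1,P2,P3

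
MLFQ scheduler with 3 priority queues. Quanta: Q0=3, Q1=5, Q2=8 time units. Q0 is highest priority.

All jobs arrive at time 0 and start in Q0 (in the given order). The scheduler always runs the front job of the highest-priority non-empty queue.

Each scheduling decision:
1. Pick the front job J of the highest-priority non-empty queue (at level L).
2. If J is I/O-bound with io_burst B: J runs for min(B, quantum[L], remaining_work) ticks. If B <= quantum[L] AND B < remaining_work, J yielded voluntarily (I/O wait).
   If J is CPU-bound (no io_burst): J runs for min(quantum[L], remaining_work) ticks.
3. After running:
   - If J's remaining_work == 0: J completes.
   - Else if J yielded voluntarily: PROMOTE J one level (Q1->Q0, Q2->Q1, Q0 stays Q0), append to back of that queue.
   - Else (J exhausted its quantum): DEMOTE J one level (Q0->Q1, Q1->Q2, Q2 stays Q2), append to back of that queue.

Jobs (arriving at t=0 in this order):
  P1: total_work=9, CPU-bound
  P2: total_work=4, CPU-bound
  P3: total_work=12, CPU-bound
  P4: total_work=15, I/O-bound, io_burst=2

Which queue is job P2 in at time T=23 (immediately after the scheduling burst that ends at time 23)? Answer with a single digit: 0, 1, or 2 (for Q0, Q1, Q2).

Answer: 1

Derivation:
t=0-3: P1@Q0 runs 3, rem=6, quantum used, demote→Q1. Q0=[P2,P3,P4] Q1=[P1] Q2=[]
t=3-6: P2@Q0 runs 3, rem=1, quantum used, demote→Q1. Q0=[P3,P4] Q1=[P1,P2] Q2=[]
t=6-9: P3@Q0 runs 3, rem=9, quantum used, demote→Q1. Q0=[P4] Q1=[P1,P2,P3] Q2=[]
t=9-11: P4@Q0 runs 2, rem=13, I/O yield, promote→Q0. Q0=[P4] Q1=[P1,P2,P3] Q2=[]
t=11-13: P4@Q0 runs 2, rem=11, I/O yield, promote→Q0. Q0=[P4] Q1=[P1,P2,P3] Q2=[]
t=13-15: P4@Q0 runs 2, rem=9, I/O yield, promote→Q0. Q0=[P4] Q1=[P1,P2,P3] Q2=[]
t=15-17: P4@Q0 runs 2, rem=7, I/O yield, promote→Q0. Q0=[P4] Q1=[P1,P2,P3] Q2=[]
t=17-19: P4@Q0 runs 2, rem=5, I/O yield, promote→Q0. Q0=[P4] Q1=[P1,P2,P3] Q2=[]
t=19-21: P4@Q0 runs 2, rem=3, I/O yield, promote→Q0. Q0=[P4] Q1=[P1,P2,P3] Q2=[]
t=21-23: P4@Q0 runs 2, rem=1, I/O yield, promote→Q0. Q0=[P4] Q1=[P1,P2,P3] Q2=[]
t=23-24: P4@Q0 runs 1, rem=0, completes. Q0=[] Q1=[P1,P2,P3] Q2=[]
t=24-29: P1@Q1 runs 5, rem=1, quantum used, demote→Q2. Q0=[] Q1=[P2,P3] Q2=[P1]
t=29-30: P2@Q1 runs 1, rem=0, completes. Q0=[] Q1=[P3] Q2=[P1]
t=30-35: P3@Q1 runs 5, rem=4, quantum used, demote→Q2. Q0=[] Q1=[] Q2=[P1,P3]
t=35-36: P1@Q2 runs 1, rem=0, completes. Q0=[] Q1=[] Q2=[P3]
t=36-40: P3@Q2 runs 4, rem=0, completes. Q0=[] Q1=[] Q2=[]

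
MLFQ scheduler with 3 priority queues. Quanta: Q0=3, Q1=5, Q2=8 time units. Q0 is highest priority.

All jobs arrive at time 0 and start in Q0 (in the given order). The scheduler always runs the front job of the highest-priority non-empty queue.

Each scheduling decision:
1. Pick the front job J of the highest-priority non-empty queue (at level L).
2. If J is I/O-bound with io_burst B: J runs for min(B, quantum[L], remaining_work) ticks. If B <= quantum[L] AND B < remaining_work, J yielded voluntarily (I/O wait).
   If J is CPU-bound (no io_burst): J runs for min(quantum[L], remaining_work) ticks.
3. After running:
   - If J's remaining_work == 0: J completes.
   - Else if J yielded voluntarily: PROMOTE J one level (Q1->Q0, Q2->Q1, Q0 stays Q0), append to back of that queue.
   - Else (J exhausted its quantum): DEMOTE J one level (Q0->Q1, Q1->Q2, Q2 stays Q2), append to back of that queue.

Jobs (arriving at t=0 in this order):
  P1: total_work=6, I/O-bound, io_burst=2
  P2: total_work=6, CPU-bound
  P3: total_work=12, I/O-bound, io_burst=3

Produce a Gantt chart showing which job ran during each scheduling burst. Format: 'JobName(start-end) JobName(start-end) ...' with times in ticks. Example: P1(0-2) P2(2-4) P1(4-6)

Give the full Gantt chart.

t=0-2: P1@Q0 runs 2, rem=4, I/O yield, promote→Q0. Q0=[P2,P3,P1] Q1=[] Q2=[]
t=2-5: P2@Q0 runs 3, rem=3, quantum used, demote→Q1. Q0=[P3,P1] Q1=[P2] Q2=[]
t=5-8: P3@Q0 runs 3, rem=9, I/O yield, promote→Q0. Q0=[P1,P3] Q1=[P2] Q2=[]
t=8-10: P1@Q0 runs 2, rem=2, I/O yield, promote→Q0. Q0=[P3,P1] Q1=[P2] Q2=[]
t=10-13: P3@Q0 runs 3, rem=6, I/O yield, promote→Q0. Q0=[P1,P3] Q1=[P2] Q2=[]
t=13-15: P1@Q0 runs 2, rem=0, completes. Q0=[P3] Q1=[P2] Q2=[]
t=15-18: P3@Q0 runs 3, rem=3, I/O yield, promote→Q0. Q0=[P3] Q1=[P2] Q2=[]
t=18-21: P3@Q0 runs 3, rem=0, completes. Q0=[] Q1=[P2] Q2=[]
t=21-24: P2@Q1 runs 3, rem=0, completes. Q0=[] Q1=[] Q2=[]

Answer: P1(0-2) P2(2-5) P3(5-8) P1(8-10) P3(10-13) P1(13-15) P3(15-18) P3(18-21) P2(21-24)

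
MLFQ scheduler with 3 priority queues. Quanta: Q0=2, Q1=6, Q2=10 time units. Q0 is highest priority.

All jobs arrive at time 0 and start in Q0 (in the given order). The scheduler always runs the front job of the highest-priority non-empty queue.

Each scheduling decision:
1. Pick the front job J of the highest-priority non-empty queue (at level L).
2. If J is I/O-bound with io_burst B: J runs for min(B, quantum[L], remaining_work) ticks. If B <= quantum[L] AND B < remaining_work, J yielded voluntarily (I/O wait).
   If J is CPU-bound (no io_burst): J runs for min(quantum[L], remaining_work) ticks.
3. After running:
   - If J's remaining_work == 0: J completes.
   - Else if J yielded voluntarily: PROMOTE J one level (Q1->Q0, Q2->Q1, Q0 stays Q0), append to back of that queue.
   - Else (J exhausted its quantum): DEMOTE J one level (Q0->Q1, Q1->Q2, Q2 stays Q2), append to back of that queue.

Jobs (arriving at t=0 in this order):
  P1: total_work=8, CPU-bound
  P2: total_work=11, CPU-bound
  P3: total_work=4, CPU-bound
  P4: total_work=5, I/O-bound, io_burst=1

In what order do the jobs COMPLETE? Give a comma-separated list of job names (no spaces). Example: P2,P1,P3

Answer: P4,P1,P3,P2

Derivation:
t=0-2: P1@Q0 runs 2, rem=6, quantum used, demote→Q1. Q0=[P2,P3,P4] Q1=[P1] Q2=[]
t=2-4: P2@Q0 runs 2, rem=9, quantum used, demote→Q1. Q0=[P3,P4] Q1=[P1,P2] Q2=[]
t=4-6: P3@Q0 runs 2, rem=2, quantum used, demote→Q1. Q0=[P4] Q1=[P1,P2,P3] Q2=[]
t=6-7: P4@Q0 runs 1, rem=4, I/O yield, promote→Q0. Q0=[P4] Q1=[P1,P2,P3] Q2=[]
t=7-8: P4@Q0 runs 1, rem=3, I/O yield, promote→Q0. Q0=[P4] Q1=[P1,P2,P3] Q2=[]
t=8-9: P4@Q0 runs 1, rem=2, I/O yield, promote→Q0. Q0=[P4] Q1=[P1,P2,P3] Q2=[]
t=9-10: P4@Q0 runs 1, rem=1, I/O yield, promote→Q0. Q0=[P4] Q1=[P1,P2,P3] Q2=[]
t=10-11: P4@Q0 runs 1, rem=0, completes. Q0=[] Q1=[P1,P2,P3] Q2=[]
t=11-17: P1@Q1 runs 6, rem=0, completes. Q0=[] Q1=[P2,P3] Q2=[]
t=17-23: P2@Q1 runs 6, rem=3, quantum used, demote→Q2. Q0=[] Q1=[P3] Q2=[P2]
t=23-25: P3@Q1 runs 2, rem=0, completes. Q0=[] Q1=[] Q2=[P2]
t=25-28: P2@Q2 runs 3, rem=0, completes. Q0=[] Q1=[] Q2=[]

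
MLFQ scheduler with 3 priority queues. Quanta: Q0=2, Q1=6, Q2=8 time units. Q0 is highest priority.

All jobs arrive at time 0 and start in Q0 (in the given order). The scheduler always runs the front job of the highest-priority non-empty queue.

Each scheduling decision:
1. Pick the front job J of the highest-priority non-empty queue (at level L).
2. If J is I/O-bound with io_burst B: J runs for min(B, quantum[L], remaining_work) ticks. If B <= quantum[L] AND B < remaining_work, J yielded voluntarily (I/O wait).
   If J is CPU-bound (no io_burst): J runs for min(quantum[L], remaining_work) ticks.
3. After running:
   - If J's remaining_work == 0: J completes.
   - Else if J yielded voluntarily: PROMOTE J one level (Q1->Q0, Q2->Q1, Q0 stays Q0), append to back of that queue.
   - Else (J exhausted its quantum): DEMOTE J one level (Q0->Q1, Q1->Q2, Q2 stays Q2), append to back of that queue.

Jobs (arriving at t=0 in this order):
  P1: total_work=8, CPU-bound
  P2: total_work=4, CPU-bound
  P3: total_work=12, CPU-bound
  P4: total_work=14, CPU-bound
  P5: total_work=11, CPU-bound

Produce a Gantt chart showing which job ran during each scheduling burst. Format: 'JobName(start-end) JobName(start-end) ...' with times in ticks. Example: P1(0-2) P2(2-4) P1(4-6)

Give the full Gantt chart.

Answer: P1(0-2) P2(2-4) P3(4-6) P4(6-8) P5(8-10) P1(10-16) P2(16-18) P3(18-24) P4(24-30) P5(30-36) P3(36-40) P4(40-46) P5(46-49)

Derivation:
t=0-2: P1@Q0 runs 2, rem=6, quantum used, demote→Q1. Q0=[P2,P3,P4,P5] Q1=[P1] Q2=[]
t=2-4: P2@Q0 runs 2, rem=2, quantum used, demote→Q1. Q0=[P3,P4,P5] Q1=[P1,P2] Q2=[]
t=4-6: P3@Q0 runs 2, rem=10, quantum used, demote→Q1. Q0=[P4,P5] Q1=[P1,P2,P3] Q2=[]
t=6-8: P4@Q0 runs 2, rem=12, quantum used, demote→Q1. Q0=[P5] Q1=[P1,P2,P3,P4] Q2=[]
t=8-10: P5@Q0 runs 2, rem=9, quantum used, demote→Q1. Q0=[] Q1=[P1,P2,P3,P4,P5] Q2=[]
t=10-16: P1@Q1 runs 6, rem=0, completes. Q0=[] Q1=[P2,P3,P4,P5] Q2=[]
t=16-18: P2@Q1 runs 2, rem=0, completes. Q0=[] Q1=[P3,P4,P5] Q2=[]
t=18-24: P3@Q1 runs 6, rem=4, quantum used, demote→Q2. Q0=[] Q1=[P4,P5] Q2=[P3]
t=24-30: P4@Q1 runs 6, rem=6, quantum used, demote→Q2. Q0=[] Q1=[P5] Q2=[P3,P4]
t=30-36: P5@Q1 runs 6, rem=3, quantum used, demote→Q2. Q0=[] Q1=[] Q2=[P3,P4,P5]
t=36-40: P3@Q2 runs 4, rem=0, completes. Q0=[] Q1=[] Q2=[P4,P5]
t=40-46: P4@Q2 runs 6, rem=0, completes. Q0=[] Q1=[] Q2=[P5]
t=46-49: P5@Q2 runs 3, rem=0, completes. Q0=[] Q1=[] Q2=[]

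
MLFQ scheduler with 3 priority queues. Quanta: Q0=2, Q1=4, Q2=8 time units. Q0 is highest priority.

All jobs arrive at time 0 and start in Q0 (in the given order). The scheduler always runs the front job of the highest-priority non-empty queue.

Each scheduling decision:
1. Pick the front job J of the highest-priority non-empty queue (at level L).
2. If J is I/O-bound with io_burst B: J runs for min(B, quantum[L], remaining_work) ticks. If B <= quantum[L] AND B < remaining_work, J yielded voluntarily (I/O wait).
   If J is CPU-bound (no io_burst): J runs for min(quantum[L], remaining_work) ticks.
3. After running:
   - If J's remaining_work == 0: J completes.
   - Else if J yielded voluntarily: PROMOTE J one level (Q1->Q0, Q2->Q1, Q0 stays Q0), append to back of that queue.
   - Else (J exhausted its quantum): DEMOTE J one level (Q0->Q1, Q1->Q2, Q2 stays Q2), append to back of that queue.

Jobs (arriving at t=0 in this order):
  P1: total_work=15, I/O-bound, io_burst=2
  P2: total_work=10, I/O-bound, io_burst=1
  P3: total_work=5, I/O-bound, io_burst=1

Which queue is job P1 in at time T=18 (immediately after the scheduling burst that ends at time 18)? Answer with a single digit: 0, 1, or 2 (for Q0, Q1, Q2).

Answer: 0

Derivation:
t=0-2: P1@Q0 runs 2, rem=13, I/O yield, promote→Q0. Q0=[P2,P3,P1] Q1=[] Q2=[]
t=2-3: P2@Q0 runs 1, rem=9, I/O yield, promote→Q0. Q0=[P3,P1,P2] Q1=[] Q2=[]
t=3-4: P3@Q0 runs 1, rem=4, I/O yield, promote→Q0. Q0=[P1,P2,P3] Q1=[] Q2=[]
t=4-6: P1@Q0 runs 2, rem=11, I/O yield, promote→Q0. Q0=[P2,P3,P1] Q1=[] Q2=[]
t=6-7: P2@Q0 runs 1, rem=8, I/O yield, promote→Q0. Q0=[P3,P1,P2] Q1=[] Q2=[]
t=7-8: P3@Q0 runs 1, rem=3, I/O yield, promote→Q0. Q0=[P1,P2,P3] Q1=[] Q2=[]
t=8-10: P1@Q0 runs 2, rem=9, I/O yield, promote→Q0. Q0=[P2,P3,P1] Q1=[] Q2=[]
t=10-11: P2@Q0 runs 1, rem=7, I/O yield, promote→Q0. Q0=[P3,P1,P2] Q1=[] Q2=[]
t=11-12: P3@Q0 runs 1, rem=2, I/O yield, promote→Q0. Q0=[P1,P2,P3] Q1=[] Q2=[]
t=12-14: P1@Q0 runs 2, rem=7, I/O yield, promote→Q0. Q0=[P2,P3,P1] Q1=[] Q2=[]
t=14-15: P2@Q0 runs 1, rem=6, I/O yield, promote→Q0. Q0=[P3,P1,P2] Q1=[] Q2=[]
t=15-16: P3@Q0 runs 1, rem=1, I/O yield, promote→Q0. Q0=[P1,P2,P3] Q1=[] Q2=[]
t=16-18: P1@Q0 runs 2, rem=5, I/O yield, promote→Q0. Q0=[P2,P3,P1] Q1=[] Q2=[]
t=18-19: P2@Q0 runs 1, rem=5, I/O yield, promote→Q0. Q0=[P3,P1,P2] Q1=[] Q2=[]
t=19-20: P3@Q0 runs 1, rem=0, completes. Q0=[P1,P2] Q1=[] Q2=[]
t=20-22: P1@Q0 runs 2, rem=3, I/O yield, promote→Q0. Q0=[P2,P1] Q1=[] Q2=[]
t=22-23: P2@Q0 runs 1, rem=4, I/O yield, promote→Q0. Q0=[P1,P2] Q1=[] Q2=[]
t=23-25: P1@Q0 runs 2, rem=1, I/O yield, promote→Q0. Q0=[P2,P1] Q1=[] Q2=[]
t=25-26: P2@Q0 runs 1, rem=3, I/O yield, promote→Q0. Q0=[P1,P2] Q1=[] Q2=[]
t=26-27: P1@Q0 runs 1, rem=0, completes. Q0=[P2] Q1=[] Q2=[]
t=27-28: P2@Q0 runs 1, rem=2, I/O yield, promote→Q0. Q0=[P2] Q1=[] Q2=[]
t=28-29: P2@Q0 runs 1, rem=1, I/O yield, promote→Q0. Q0=[P2] Q1=[] Q2=[]
t=29-30: P2@Q0 runs 1, rem=0, completes. Q0=[] Q1=[] Q2=[]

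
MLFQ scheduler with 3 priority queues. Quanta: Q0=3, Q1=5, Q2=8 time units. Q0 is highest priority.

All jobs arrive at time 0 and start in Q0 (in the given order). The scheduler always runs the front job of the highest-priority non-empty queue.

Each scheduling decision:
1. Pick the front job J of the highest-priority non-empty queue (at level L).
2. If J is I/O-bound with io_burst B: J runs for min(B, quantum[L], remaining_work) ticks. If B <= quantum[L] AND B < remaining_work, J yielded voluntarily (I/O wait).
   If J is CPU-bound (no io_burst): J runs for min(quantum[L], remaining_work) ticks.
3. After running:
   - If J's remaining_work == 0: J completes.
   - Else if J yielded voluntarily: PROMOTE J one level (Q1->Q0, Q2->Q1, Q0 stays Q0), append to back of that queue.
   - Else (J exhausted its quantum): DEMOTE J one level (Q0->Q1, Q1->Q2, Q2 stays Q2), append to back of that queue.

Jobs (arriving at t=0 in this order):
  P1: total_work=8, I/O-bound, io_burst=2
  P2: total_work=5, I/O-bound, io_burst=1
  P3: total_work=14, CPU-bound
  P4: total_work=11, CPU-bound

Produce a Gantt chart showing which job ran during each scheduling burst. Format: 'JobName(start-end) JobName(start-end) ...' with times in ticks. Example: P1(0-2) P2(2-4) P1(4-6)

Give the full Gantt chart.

Answer: P1(0-2) P2(2-3) P3(3-6) P4(6-9) P1(9-11) P2(11-12) P1(12-14) P2(14-15) P1(15-17) P2(17-18) P2(18-19) P3(19-24) P4(24-29) P3(29-35) P4(35-38)

Derivation:
t=0-2: P1@Q0 runs 2, rem=6, I/O yield, promote→Q0. Q0=[P2,P3,P4,P1] Q1=[] Q2=[]
t=2-3: P2@Q0 runs 1, rem=4, I/O yield, promote→Q0. Q0=[P3,P4,P1,P2] Q1=[] Q2=[]
t=3-6: P3@Q0 runs 3, rem=11, quantum used, demote→Q1. Q0=[P4,P1,P2] Q1=[P3] Q2=[]
t=6-9: P4@Q0 runs 3, rem=8, quantum used, demote→Q1. Q0=[P1,P2] Q1=[P3,P4] Q2=[]
t=9-11: P1@Q0 runs 2, rem=4, I/O yield, promote→Q0. Q0=[P2,P1] Q1=[P3,P4] Q2=[]
t=11-12: P2@Q0 runs 1, rem=3, I/O yield, promote→Q0. Q0=[P1,P2] Q1=[P3,P4] Q2=[]
t=12-14: P1@Q0 runs 2, rem=2, I/O yield, promote→Q0. Q0=[P2,P1] Q1=[P3,P4] Q2=[]
t=14-15: P2@Q0 runs 1, rem=2, I/O yield, promote→Q0. Q0=[P1,P2] Q1=[P3,P4] Q2=[]
t=15-17: P1@Q0 runs 2, rem=0, completes. Q0=[P2] Q1=[P3,P4] Q2=[]
t=17-18: P2@Q0 runs 1, rem=1, I/O yield, promote→Q0. Q0=[P2] Q1=[P3,P4] Q2=[]
t=18-19: P2@Q0 runs 1, rem=0, completes. Q0=[] Q1=[P3,P4] Q2=[]
t=19-24: P3@Q1 runs 5, rem=6, quantum used, demote→Q2. Q0=[] Q1=[P4] Q2=[P3]
t=24-29: P4@Q1 runs 5, rem=3, quantum used, demote→Q2. Q0=[] Q1=[] Q2=[P3,P4]
t=29-35: P3@Q2 runs 6, rem=0, completes. Q0=[] Q1=[] Q2=[P4]
t=35-38: P4@Q2 runs 3, rem=0, completes. Q0=[] Q1=[] Q2=[]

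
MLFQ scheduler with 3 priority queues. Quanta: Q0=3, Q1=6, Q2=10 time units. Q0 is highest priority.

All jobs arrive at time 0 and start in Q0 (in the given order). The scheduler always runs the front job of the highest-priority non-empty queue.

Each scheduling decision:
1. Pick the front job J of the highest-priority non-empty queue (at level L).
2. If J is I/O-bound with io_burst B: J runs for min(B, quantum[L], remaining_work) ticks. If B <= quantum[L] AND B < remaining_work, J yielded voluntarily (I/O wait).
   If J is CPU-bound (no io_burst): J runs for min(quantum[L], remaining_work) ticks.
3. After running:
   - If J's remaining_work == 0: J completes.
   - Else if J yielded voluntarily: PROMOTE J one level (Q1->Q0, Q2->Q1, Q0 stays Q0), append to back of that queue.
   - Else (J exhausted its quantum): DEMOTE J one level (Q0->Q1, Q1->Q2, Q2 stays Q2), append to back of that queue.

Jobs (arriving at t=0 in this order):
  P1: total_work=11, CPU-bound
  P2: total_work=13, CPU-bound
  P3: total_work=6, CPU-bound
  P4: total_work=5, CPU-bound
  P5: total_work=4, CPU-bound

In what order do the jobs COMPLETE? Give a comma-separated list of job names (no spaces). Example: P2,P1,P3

Answer: P3,P4,P5,P1,P2

Derivation:
t=0-3: P1@Q0 runs 3, rem=8, quantum used, demote→Q1. Q0=[P2,P3,P4,P5] Q1=[P1] Q2=[]
t=3-6: P2@Q0 runs 3, rem=10, quantum used, demote→Q1. Q0=[P3,P4,P5] Q1=[P1,P2] Q2=[]
t=6-9: P3@Q0 runs 3, rem=3, quantum used, demote→Q1. Q0=[P4,P5] Q1=[P1,P2,P3] Q2=[]
t=9-12: P4@Q0 runs 3, rem=2, quantum used, demote→Q1. Q0=[P5] Q1=[P1,P2,P3,P4] Q2=[]
t=12-15: P5@Q0 runs 3, rem=1, quantum used, demote→Q1. Q0=[] Q1=[P1,P2,P3,P4,P5] Q2=[]
t=15-21: P1@Q1 runs 6, rem=2, quantum used, demote→Q2. Q0=[] Q1=[P2,P3,P4,P5] Q2=[P1]
t=21-27: P2@Q1 runs 6, rem=4, quantum used, demote→Q2. Q0=[] Q1=[P3,P4,P5] Q2=[P1,P2]
t=27-30: P3@Q1 runs 3, rem=0, completes. Q0=[] Q1=[P4,P5] Q2=[P1,P2]
t=30-32: P4@Q1 runs 2, rem=0, completes. Q0=[] Q1=[P5] Q2=[P1,P2]
t=32-33: P5@Q1 runs 1, rem=0, completes. Q0=[] Q1=[] Q2=[P1,P2]
t=33-35: P1@Q2 runs 2, rem=0, completes. Q0=[] Q1=[] Q2=[P2]
t=35-39: P2@Q2 runs 4, rem=0, completes. Q0=[] Q1=[] Q2=[]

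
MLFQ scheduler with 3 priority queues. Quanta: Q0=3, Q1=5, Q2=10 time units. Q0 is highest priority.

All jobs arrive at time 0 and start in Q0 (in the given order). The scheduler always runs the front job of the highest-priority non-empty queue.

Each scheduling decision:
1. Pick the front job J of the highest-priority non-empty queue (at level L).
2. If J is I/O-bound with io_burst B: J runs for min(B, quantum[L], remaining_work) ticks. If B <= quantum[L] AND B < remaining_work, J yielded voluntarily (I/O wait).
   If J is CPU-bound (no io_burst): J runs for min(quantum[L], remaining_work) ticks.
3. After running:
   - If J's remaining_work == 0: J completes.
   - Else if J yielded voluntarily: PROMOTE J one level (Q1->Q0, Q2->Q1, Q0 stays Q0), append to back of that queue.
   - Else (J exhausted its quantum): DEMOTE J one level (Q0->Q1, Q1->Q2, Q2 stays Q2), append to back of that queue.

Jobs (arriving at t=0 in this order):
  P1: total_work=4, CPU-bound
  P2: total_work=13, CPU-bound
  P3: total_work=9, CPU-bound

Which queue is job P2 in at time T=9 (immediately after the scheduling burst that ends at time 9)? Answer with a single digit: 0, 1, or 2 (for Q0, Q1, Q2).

t=0-3: P1@Q0 runs 3, rem=1, quantum used, demote→Q1. Q0=[P2,P3] Q1=[P1] Q2=[]
t=3-6: P2@Q0 runs 3, rem=10, quantum used, demote→Q1. Q0=[P3] Q1=[P1,P2] Q2=[]
t=6-9: P3@Q0 runs 3, rem=6, quantum used, demote→Q1. Q0=[] Q1=[P1,P2,P3] Q2=[]
t=9-10: P1@Q1 runs 1, rem=0, completes. Q0=[] Q1=[P2,P3] Q2=[]
t=10-15: P2@Q1 runs 5, rem=5, quantum used, demote→Q2. Q0=[] Q1=[P3] Q2=[P2]
t=15-20: P3@Q1 runs 5, rem=1, quantum used, demote→Q2. Q0=[] Q1=[] Q2=[P2,P3]
t=20-25: P2@Q2 runs 5, rem=0, completes. Q0=[] Q1=[] Q2=[P3]
t=25-26: P3@Q2 runs 1, rem=0, completes. Q0=[] Q1=[] Q2=[]

Answer: 1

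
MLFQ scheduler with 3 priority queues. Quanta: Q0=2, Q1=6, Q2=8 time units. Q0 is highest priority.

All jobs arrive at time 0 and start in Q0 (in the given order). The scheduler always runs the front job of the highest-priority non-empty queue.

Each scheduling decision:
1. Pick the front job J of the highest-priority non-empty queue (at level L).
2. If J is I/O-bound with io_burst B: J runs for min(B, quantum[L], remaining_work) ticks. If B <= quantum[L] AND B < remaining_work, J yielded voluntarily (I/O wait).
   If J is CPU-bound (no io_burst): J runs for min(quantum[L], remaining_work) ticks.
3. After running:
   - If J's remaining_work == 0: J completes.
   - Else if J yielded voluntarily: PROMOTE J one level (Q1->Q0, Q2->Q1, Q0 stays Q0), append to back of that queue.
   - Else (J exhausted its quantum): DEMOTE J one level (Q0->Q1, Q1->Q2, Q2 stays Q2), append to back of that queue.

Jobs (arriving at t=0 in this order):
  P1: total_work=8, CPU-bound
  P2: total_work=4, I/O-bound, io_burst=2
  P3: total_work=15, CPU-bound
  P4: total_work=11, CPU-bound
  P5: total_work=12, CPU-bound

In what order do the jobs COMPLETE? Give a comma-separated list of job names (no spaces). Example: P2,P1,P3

t=0-2: P1@Q0 runs 2, rem=6, quantum used, demote→Q1. Q0=[P2,P3,P4,P5] Q1=[P1] Q2=[]
t=2-4: P2@Q0 runs 2, rem=2, I/O yield, promote→Q0. Q0=[P3,P4,P5,P2] Q1=[P1] Q2=[]
t=4-6: P3@Q0 runs 2, rem=13, quantum used, demote→Q1. Q0=[P4,P5,P2] Q1=[P1,P3] Q2=[]
t=6-8: P4@Q0 runs 2, rem=9, quantum used, demote→Q1. Q0=[P5,P2] Q1=[P1,P3,P4] Q2=[]
t=8-10: P5@Q0 runs 2, rem=10, quantum used, demote→Q1. Q0=[P2] Q1=[P1,P3,P4,P5] Q2=[]
t=10-12: P2@Q0 runs 2, rem=0, completes. Q0=[] Q1=[P1,P3,P4,P5] Q2=[]
t=12-18: P1@Q1 runs 6, rem=0, completes. Q0=[] Q1=[P3,P4,P5] Q2=[]
t=18-24: P3@Q1 runs 6, rem=7, quantum used, demote→Q2. Q0=[] Q1=[P4,P5] Q2=[P3]
t=24-30: P4@Q1 runs 6, rem=3, quantum used, demote→Q2. Q0=[] Q1=[P5] Q2=[P3,P4]
t=30-36: P5@Q1 runs 6, rem=4, quantum used, demote→Q2. Q0=[] Q1=[] Q2=[P3,P4,P5]
t=36-43: P3@Q2 runs 7, rem=0, completes. Q0=[] Q1=[] Q2=[P4,P5]
t=43-46: P4@Q2 runs 3, rem=0, completes. Q0=[] Q1=[] Q2=[P5]
t=46-50: P5@Q2 runs 4, rem=0, completes. Q0=[] Q1=[] Q2=[]

Answer: P2,P1,P3,P4,P5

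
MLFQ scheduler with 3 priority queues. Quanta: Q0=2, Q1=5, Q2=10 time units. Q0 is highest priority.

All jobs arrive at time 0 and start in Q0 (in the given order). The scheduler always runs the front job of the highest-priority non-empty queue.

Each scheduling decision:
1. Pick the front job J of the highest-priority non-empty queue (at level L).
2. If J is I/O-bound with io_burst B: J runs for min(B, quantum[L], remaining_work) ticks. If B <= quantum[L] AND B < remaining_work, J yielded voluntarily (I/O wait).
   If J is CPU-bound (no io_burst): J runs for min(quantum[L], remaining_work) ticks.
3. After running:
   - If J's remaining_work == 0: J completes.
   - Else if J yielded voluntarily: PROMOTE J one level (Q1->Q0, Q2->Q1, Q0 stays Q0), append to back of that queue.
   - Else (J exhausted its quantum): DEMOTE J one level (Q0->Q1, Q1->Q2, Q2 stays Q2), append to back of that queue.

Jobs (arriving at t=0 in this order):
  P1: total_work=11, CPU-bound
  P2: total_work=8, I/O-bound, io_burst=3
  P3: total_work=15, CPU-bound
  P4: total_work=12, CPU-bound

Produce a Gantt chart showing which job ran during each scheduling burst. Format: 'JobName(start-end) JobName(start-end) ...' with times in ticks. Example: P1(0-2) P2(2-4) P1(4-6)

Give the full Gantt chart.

t=0-2: P1@Q0 runs 2, rem=9, quantum used, demote→Q1. Q0=[P2,P3,P4] Q1=[P1] Q2=[]
t=2-4: P2@Q0 runs 2, rem=6, quantum used, demote→Q1. Q0=[P3,P4] Q1=[P1,P2] Q2=[]
t=4-6: P3@Q0 runs 2, rem=13, quantum used, demote→Q1. Q0=[P4] Q1=[P1,P2,P3] Q2=[]
t=6-8: P4@Q0 runs 2, rem=10, quantum used, demote→Q1. Q0=[] Q1=[P1,P2,P3,P4] Q2=[]
t=8-13: P1@Q1 runs 5, rem=4, quantum used, demote→Q2. Q0=[] Q1=[P2,P3,P4] Q2=[P1]
t=13-16: P2@Q1 runs 3, rem=3, I/O yield, promote→Q0. Q0=[P2] Q1=[P3,P4] Q2=[P1]
t=16-18: P2@Q0 runs 2, rem=1, quantum used, demote→Q1. Q0=[] Q1=[P3,P4,P2] Q2=[P1]
t=18-23: P3@Q1 runs 5, rem=8, quantum used, demote→Q2. Q0=[] Q1=[P4,P2] Q2=[P1,P3]
t=23-28: P4@Q1 runs 5, rem=5, quantum used, demote→Q2. Q0=[] Q1=[P2] Q2=[P1,P3,P4]
t=28-29: P2@Q1 runs 1, rem=0, completes. Q0=[] Q1=[] Q2=[P1,P3,P4]
t=29-33: P1@Q2 runs 4, rem=0, completes. Q0=[] Q1=[] Q2=[P3,P4]
t=33-41: P3@Q2 runs 8, rem=0, completes. Q0=[] Q1=[] Q2=[P4]
t=41-46: P4@Q2 runs 5, rem=0, completes. Q0=[] Q1=[] Q2=[]

Answer: P1(0-2) P2(2-4) P3(4-6) P4(6-8) P1(8-13) P2(13-16) P2(16-18) P3(18-23) P4(23-28) P2(28-29) P1(29-33) P3(33-41) P4(41-46)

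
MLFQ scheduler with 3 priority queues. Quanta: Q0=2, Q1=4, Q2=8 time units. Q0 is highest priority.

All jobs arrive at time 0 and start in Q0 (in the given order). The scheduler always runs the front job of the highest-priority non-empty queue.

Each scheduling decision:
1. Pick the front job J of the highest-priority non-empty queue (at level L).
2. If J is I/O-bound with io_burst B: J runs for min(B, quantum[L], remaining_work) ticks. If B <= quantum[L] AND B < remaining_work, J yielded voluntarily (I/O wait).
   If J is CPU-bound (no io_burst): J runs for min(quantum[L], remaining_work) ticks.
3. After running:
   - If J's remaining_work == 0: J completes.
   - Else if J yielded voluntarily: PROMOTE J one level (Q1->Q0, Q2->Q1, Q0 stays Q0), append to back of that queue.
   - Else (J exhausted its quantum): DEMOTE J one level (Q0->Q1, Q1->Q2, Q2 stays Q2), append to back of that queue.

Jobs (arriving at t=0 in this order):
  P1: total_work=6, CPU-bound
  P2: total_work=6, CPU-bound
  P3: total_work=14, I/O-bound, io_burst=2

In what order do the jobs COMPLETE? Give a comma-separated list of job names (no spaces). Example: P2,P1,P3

t=0-2: P1@Q0 runs 2, rem=4, quantum used, demote→Q1. Q0=[P2,P3] Q1=[P1] Q2=[]
t=2-4: P2@Q0 runs 2, rem=4, quantum used, demote→Q1. Q0=[P3] Q1=[P1,P2] Q2=[]
t=4-6: P3@Q0 runs 2, rem=12, I/O yield, promote→Q0. Q0=[P3] Q1=[P1,P2] Q2=[]
t=6-8: P3@Q0 runs 2, rem=10, I/O yield, promote→Q0. Q0=[P3] Q1=[P1,P2] Q2=[]
t=8-10: P3@Q0 runs 2, rem=8, I/O yield, promote→Q0. Q0=[P3] Q1=[P1,P2] Q2=[]
t=10-12: P3@Q0 runs 2, rem=6, I/O yield, promote→Q0. Q0=[P3] Q1=[P1,P2] Q2=[]
t=12-14: P3@Q0 runs 2, rem=4, I/O yield, promote→Q0. Q0=[P3] Q1=[P1,P2] Q2=[]
t=14-16: P3@Q0 runs 2, rem=2, I/O yield, promote→Q0. Q0=[P3] Q1=[P1,P2] Q2=[]
t=16-18: P3@Q0 runs 2, rem=0, completes. Q0=[] Q1=[P1,P2] Q2=[]
t=18-22: P1@Q1 runs 4, rem=0, completes. Q0=[] Q1=[P2] Q2=[]
t=22-26: P2@Q1 runs 4, rem=0, completes. Q0=[] Q1=[] Q2=[]

Answer: P3,P1,P2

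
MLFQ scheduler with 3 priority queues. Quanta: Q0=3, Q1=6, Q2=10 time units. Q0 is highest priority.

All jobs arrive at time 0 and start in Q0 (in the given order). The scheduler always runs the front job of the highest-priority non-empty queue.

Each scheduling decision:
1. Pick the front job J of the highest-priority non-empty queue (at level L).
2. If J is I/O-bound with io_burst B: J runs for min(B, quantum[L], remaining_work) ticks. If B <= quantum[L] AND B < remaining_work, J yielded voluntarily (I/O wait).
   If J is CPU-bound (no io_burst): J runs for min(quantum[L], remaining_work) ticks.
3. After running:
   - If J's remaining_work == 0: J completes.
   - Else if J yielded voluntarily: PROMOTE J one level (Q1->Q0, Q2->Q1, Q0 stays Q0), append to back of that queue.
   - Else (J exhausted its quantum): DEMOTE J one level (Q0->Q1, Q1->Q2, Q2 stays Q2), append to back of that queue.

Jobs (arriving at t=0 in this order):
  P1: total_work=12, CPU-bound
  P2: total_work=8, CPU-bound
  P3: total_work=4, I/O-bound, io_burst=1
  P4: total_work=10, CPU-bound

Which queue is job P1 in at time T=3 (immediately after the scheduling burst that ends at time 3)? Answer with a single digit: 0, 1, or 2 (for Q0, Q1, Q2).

t=0-3: P1@Q0 runs 3, rem=9, quantum used, demote→Q1. Q0=[P2,P3,P4] Q1=[P1] Q2=[]
t=3-6: P2@Q0 runs 3, rem=5, quantum used, demote→Q1. Q0=[P3,P4] Q1=[P1,P2] Q2=[]
t=6-7: P3@Q0 runs 1, rem=3, I/O yield, promote→Q0. Q0=[P4,P3] Q1=[P1,P2] Q2=[]
t=7-10: P4@Q0 runs 3, rem=7, quantum used, demote→Q1. Q0=[P3] Q1=[P1,P2,P4] Q2=[]
t=10-11: P3@Q0 runs 1, rem=2, I/O yield, promote→Q0. Q0=[P3] Q1=[P1,P2,P4] Q2=[]
t=11-12: P3@Q0 runs 1, rem=1, I/O yield, promote→Q0. Q0=[P3] Q1=[P1,P2,P4] Q2=[]
t=12-13: P3@Q0 runs 1, rem=0, completes. Q0=[] Q1=[P1,P2,P4] Q2=[]
t=13-19: P1@Q1 runs 6, rem=3, quantum used, demote→Q2. Q0=[] Q1=[P2,P4] Q2=[P1]
t=19-24: P2@Q1 runs 5, rem=0, completes. Q0=[] Q1=[P4] Q2=[P1]
t=24-30: P4@Q1 runs 6, rem=1, quantum used, demote→Q2. Q0=[] Q1=[] Q2=[P1,P4]
t=30-33: P1@Q2 runs 3, rem=0, completes. Q0=[] Q1=[] Q2=[P4]
t=33-34: P4@Q2 runs 1, rem=0, completes. Q0=[] Q1=[] Q2=[]

Answer: 1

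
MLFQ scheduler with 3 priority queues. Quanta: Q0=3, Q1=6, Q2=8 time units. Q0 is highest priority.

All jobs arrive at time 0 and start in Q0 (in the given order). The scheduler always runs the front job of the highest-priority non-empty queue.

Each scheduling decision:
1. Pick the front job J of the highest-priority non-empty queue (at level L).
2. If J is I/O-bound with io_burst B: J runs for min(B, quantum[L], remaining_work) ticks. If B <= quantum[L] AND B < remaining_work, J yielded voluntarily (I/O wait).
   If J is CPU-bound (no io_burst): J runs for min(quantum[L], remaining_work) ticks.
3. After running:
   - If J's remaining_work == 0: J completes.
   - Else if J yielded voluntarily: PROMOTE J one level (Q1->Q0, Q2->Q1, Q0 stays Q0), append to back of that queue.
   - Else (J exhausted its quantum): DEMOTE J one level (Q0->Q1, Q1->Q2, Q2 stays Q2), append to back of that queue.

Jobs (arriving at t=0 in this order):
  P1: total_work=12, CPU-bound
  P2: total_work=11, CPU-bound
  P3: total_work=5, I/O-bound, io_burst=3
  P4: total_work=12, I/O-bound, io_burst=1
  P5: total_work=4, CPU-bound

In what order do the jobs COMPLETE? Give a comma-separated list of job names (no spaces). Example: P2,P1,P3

t=0-3: P1@Q0 runs 3, rem=9, quantum used, demote→Q1. Q0=[P2,P3,P4,P5] Q1=[P1] Q2=[]
t=3-6: P2@Q0 runs 3, rem=8, quantum used, demote→Q1. Q0=[P3,P4,P5] Q1=[P1,P2] Q2=[]
t=6-9: P3@Q0 runs 3, rem=2, I/O yield, promote→Q0. Q0=[P4,P5,P3] Q1=[P1,P2] Q2=[]
t=9-10: P4@Q0 runs 1, rem=11, I/O yield, promote→Q0. Q0=[P5,P3,P4] Q1=[P1,P2] Q2=[]
t=10-13: P5@Q0 runs 3, rem=1, quantum used, demote→Q1. Q0=[P3,P4] Q1=[P1,P2,P5] Q2=[]
t=13-15: P3@Q0 runs 2, rem=0, completes. Q0=[P4] Q1=[P1,P2,P5] Q2=[]
t=15-16: P4@Q0 runs 1, rem=10, I/O yield, promote→Q0. Q0=[P4] Q1=[P1,P2,P5] Q2=[]
t=16-17: P4@Q0 runs 1, rem=9, I/O yield, promote→Q0. Q0=[P4] Q1=[P1,P2,P5] Q2=[]
t=17-18: P4@Q0 runs 1, rem=8, I/O yield, promote→Q0. Q0=[P4] Q1=[P1,P2,P5] Q2=[]
t=18-19: P4@Q0 runs 1, rem=7, I/O yield, promote→Q0. Q0=[P4] Q1=[P1,P2,P5] Q2=[]
t=19-20: P4@Q0 runs 1, rem=6, I/O yield, promote→Q0. Q0=[P4] Q1=[P1,P2,P5] Q2=[]
t=20-21: P4@Q0 runs 1, rem=5, I/O yield, promote→Q0. Q0=[P4] Q1=[P1,P2,P5] Q2=[]
t=21-22: P4@Q0 runs 1, rem=4, I/O yield, promote→Q0. Q0=[P4] Q1=[P1,P2,P5] Q2=[]
t=22-23: P4@Q0 runs 1, rem=3, I/O yield, promote→Q0. Q0=[P4] Q1=[P1,P2,P5] Q2=[]
t=23-24: P4@Q0 runs 1, rem=2, I/O yield, promote→Q0. Q0=[P4] Q1=[P1,P2,P5] Q2=[]
t=24-25: P4@Q0 runs 1, rem=1, I/O yield, promote→Q0. Q0=[P4] Q1=[P1,P2,P5] Q2=[]
t=25-26: P4@Q0 runs 1, rem=0, completes. Q0=[] Q1=[P1,P2,P5] Q2=[]
t=26-32: P1@Q1 runs 6, rem=3, quantum used, demote→Q2. Q0=[] Q1=[P2,P5] Q2=[P1]
t=32-38: P2@Q1 runs 6, rem=2, quantum used, demote→Q2. Q0=[] Q1=[P5] Q2=[P1,P2]
t=38-39: P5@Q1 runs 1, rem=0, completes. Q0=[] Q1=[] Q2=[P1,P2]
t=39-42: P1@Q2 runs 3, rem=0, completes. Q0=[] Q1=[] Q2=[P2]
t=42-44: P2@Q2 runs 2, rem=0, completes. Q0=[] Q1=[] Q2=[]

Answer: P3,P4,P5,P1,P2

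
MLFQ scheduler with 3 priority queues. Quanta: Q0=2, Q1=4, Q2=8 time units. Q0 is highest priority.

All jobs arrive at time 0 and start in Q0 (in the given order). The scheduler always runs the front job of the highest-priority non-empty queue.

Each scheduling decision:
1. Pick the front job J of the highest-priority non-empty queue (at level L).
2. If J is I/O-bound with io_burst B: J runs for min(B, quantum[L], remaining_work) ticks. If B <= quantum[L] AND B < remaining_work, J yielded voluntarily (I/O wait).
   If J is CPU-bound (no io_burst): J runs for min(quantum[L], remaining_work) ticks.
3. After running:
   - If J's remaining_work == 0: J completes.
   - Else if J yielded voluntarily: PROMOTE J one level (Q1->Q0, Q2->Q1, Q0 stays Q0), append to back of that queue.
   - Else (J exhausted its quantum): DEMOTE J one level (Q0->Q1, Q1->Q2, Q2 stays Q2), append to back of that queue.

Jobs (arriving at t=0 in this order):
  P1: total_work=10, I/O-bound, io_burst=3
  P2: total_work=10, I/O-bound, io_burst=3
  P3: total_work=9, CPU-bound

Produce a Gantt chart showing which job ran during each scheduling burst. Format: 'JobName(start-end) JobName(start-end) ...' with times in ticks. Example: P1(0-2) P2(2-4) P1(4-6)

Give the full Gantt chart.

t=0-2: P1@Q0 runs 2, rem=8, quantum used, demote→Q1. Q0=[P2,P3] Q1=[P1] Q2=[]
t=2-4: P2@Q0 runs 2, rem=8, quantum used, demote→Q1. Q0=[P3] Q1=[P1,P2] Q2=[]
t=4-6: P3@Q0 runs 2, rem=7, quantum used, demote→Q1. Q0=[] Q1=[P1,P2,P3] Q2=[]
t=6-9: P1@Q1 runs 3, rem=5, I/O yield, promote→Q0. Q0=[P1] Q1=[P2,P3] Q2=[]
t=9-11: P1@Q0 runs 2, rem=3, quantum used, demote→Q1. Q0=[] Q1=[P2,P3,P1] Q2=[]
t=11-14: P2@Q1 runs 3, rem=5, I/O yield, promote→Q0. Q0=[P2] Q1=[P3,P1] Q2=[]
t=14-16: P2@Q0 runs 2, rem=3, quantum used, demote→Q1. Q0=[] Q1=[P3,P1,P2] Q2=[]
t=16-20: P3@Q1 runs 4, rem=3, quantum used, demote→Q2. Q0=[] Q1=[P1,P2] Q2=[P3]
t=20-23: P1@Q1 runs 3, rem=0, completes. Q0=[] Q1=[P2] Q2=[P3]
t=23-26: P2@Q1 runs 3, rem=0, completes. Q0=[] Q1=[] Q2=[P3]
t=26-29: P3@Q2 runs 3, rem=0, completes. Q0=[] Q1=[] Q2=[]

Answer: P1(0-2) P2(2-4) P3(4-6) P1(6-9) P1(9-11) P2(11-14) P2(14-16) P3(16-20) P1(20-23) P2(23-26) P3(26-29)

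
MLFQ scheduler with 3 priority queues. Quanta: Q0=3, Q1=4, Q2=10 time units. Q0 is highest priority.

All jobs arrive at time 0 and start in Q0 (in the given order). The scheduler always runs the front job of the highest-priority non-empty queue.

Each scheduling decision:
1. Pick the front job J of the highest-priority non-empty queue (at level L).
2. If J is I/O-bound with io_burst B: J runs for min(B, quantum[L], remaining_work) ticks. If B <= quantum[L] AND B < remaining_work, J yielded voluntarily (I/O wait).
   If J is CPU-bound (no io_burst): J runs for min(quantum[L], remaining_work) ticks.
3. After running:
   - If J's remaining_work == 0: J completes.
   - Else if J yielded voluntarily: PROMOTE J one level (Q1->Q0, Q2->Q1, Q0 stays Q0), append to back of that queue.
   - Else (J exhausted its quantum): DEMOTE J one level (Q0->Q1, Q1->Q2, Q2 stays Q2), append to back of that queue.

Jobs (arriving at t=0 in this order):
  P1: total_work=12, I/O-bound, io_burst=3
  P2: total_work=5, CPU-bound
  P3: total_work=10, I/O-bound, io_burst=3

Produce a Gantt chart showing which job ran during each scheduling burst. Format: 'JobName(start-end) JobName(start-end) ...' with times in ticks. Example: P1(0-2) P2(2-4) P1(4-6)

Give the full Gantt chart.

Answer: P1(0-3) P2(3-6) P3(6-9) P1(9-12) P3(12-15) P1(15-18) P3(18-21) P1(21-24) P3(24-25) P2(25-27)

Derivation:
t=0-3: P1@Q0 runs 3, rem=9, I/O yield, promote→Q0. Q0=[P2,P3,P1] Q1=[] Q2=[]
t=3-6: P2@Q0 runs 3, rem=2, quantum used, demote→Q1. Q0=[P3,P1] Q1=[P2] Q2=[]
t=6-9: P3@Q0 runs 3, rem=7, I/O yield, promote→Q0. Q0=[P1,P3] Q1=[P2] Q2=[]
t=9-12: P1@Q0 runs 3, rem=6, I/O yield, promote→Q0. Q0=[P3,P1] Q1=[P2] Q2=[]
t=12-15: P3@Q0 runs 3, rem=4, I/O yield, promote→Q0. Q0=[P1,P3] Q1=[P2] Q2=[]
t=15-18: P1@Q0 runs 3, rem=3, I/O yield, promote→Q0. Q0=[P3,P1] Q1=[P2] Q2=[]
t=18-21: P3@Q0 runs 3, rem=1, I/O yield, promote→Q0. Q0=[P1,P3] Q1=[P2] Q2=[]
t=21-24: P1@Q0 runs 3, rem=0, completes. Q0=[P3] Q1=[P2] Q2=[]
t=24-25: P3@Q0 runs 1, rem=0, completes. Q0=[] Q1=[P2] Q2=[]
t=25-27: P2@Q1 runs 2, rem=0, completes. Q0=[] Q1=[] Q2=[]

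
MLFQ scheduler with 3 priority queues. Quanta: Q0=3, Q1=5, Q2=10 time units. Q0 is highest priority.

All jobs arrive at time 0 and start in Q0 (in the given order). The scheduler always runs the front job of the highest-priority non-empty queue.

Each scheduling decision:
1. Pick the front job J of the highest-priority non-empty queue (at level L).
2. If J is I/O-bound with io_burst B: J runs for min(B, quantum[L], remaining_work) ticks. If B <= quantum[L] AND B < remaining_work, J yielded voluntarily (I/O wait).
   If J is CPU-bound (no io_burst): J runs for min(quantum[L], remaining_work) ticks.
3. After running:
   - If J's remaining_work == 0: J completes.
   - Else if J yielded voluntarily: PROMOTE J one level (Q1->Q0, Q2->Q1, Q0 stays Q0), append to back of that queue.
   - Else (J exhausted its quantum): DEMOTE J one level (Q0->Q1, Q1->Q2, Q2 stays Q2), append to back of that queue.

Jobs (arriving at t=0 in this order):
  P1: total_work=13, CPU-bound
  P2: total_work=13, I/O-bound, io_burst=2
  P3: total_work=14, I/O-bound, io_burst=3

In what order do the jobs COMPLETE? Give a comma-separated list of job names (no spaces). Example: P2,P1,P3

Answer: P3,P2,P1

Derivation:
t=0-3: P1@Q0 runs 3, rem=10, quantum used, demote→Q1. Q0=[P2,P3] Q1=[P1] Q2=[]
t=3-5: P2@Q0 runs 2, rem=11, I/O yield, promote→Q0. Q0=[P3,P2] Q1=[P1] Q2=[]
t=5-8: P3@Q0 runs 3, rem=11, I/O yield, promote→Q0. Q0=[P2,P3] Q1=[P1] Q2=[]
t=8-10: P2@Q0 runs 2, rem=9, I/O yield, promote→Q0. Q0=[P3,P2] Q1=[P1] Q2=[]
t=10-13: P3@Q0 runs 3, rem=8, I/O yield, promote→Q0. Q0=[P2,P3] Q1=[P1] Q2=[]
t=13-15: P2@Q0 runs 2, rem=7, I/O yield, promote→Q0. Q0=[P3,P2] Q1=[P1] Q2=[]
t=15-18: P3@Q0 runs 3, rem=5, I/O yield, promote→Q0. Q0=[P2,P3] Q1=[P1] Q2=[]
t=18-20: P2@Q0 runs 2, rem=5, I/O yield, promote→Q0. Q0=[P3,P2] Q1=[P1] Q2=[]
t=20-23: P3@Q0 runs 3, rem=2, I/O yield, promote→Q0. Q0=[P2,P3] Q1=[P1] Q2=[]
t=23-25: P2@Q0 runs 2, rem=3, I/O yield, promote→Q0. Q0=[P3,P2] Q1=[P1] Q2=[]
t=25-27: P3@Q0 runs 2, rem=0, completes. Q0=[P2] Q1=[P1] Q2=[]
t=27-29: P2@Q0 runs 2, rem=1, I/O yield, promote→Q0. Q0=[P2] Q1=[P1] Q2=[]
t=29-30: P2@Q0 runs 1, rem=0, completes. Q0=[] Q1=[P1] Q2=[]
t=30-35: P1@Q1 runs 5, rem=5, quantum used, demote→Q2. Q0=[] Q1=[] Q2=[P1]
t=35-40: P1@Q2 runs 5, rem=0, completes. Q0=[] Q1=[] Q2=[]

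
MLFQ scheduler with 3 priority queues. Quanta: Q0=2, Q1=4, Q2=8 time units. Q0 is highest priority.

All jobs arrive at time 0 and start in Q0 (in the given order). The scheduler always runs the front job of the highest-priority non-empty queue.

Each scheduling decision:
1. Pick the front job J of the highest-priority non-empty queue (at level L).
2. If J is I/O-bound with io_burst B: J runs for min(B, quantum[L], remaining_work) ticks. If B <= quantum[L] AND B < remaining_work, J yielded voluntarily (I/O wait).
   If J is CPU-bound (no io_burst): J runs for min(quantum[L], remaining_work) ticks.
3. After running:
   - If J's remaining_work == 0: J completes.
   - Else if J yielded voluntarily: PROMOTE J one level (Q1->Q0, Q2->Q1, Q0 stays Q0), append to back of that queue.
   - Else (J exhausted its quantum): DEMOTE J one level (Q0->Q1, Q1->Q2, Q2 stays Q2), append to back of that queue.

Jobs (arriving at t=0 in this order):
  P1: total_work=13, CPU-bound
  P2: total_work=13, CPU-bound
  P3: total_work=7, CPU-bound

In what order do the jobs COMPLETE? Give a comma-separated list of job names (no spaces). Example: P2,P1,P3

Answer: P1,P2,P3

Derivation:
t=0-2: P1@Q0 runs 2, rem=11, quantum used, demote→Q1. Q0=[P2,P3] Q1=[P1] Q2=[]
t=2-4: P2@Q0 runs 2, rem=11, quantum used, demote→Q1. Q0=[P3] Q1=[P1,P2] Q2=[]
t=4-6: P3@Q0 runs 2, rem=5, quantum used, demote→Q1. Q0=[] Q1=[P1,P2,P3] Q2=[]
t=6-10: P1@Q1 runs 4, rem=7, quantum used, demote→Q2. Q0=[] Q1=[P2,P3] Q2=[P1]
t=10-14: P2@Q1 runs 4, rem=7, quantum used, demote→Q2. Q0=[] Q1=[P3] Q2=[P1,P2]
t=14-18: P3@Q1 runs 4, rem=1, quantum used, demote→Q2. Q0=[] Q1=[] Q2=[P1,P2,P3]
t=18-25: P1@Q2 runs 7, rem=0, completes. Q0=[] Q1=[] Q2=[P2,P3]
t=25-32: P2@Q2 runs 7, rem=0, completes. Q0=[] Q1=[] Q2=[P3]
t=32-33: P3@Q2 runs 1, rem=0, completes. Q0=[] Q1=[] Q2=[]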